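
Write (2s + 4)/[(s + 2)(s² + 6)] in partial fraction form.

At s=-2: P = (2·(-2) + 4)/((-2)² + 6) = 0. Q = -P = 0, R = 2 - (-2)·P = 2
Result: (2)/(s² + 6)


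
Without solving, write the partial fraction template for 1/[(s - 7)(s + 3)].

Distinct linear factors: α/(s - 7) + β/(s + 3)


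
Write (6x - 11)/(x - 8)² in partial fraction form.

(6x - 11) = α(x - 8) + β. At x = 8: β = 6·8 - 11 = 37. Coeff of x: α = 6
Result: 6/(x - 8) + 37/(x - 8)²


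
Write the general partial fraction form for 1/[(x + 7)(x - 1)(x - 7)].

Three distinct linear factors: A/(x + 7) + B/(x - 1) + C/(x - 7)


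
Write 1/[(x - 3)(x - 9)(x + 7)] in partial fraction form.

Using cover-up method: α = -1/60, β = 1/96, γ = 1/160
Result: (-1/60)/(x - 3) + (1/96)/(x - 9) + (1/160)/(x + 7)


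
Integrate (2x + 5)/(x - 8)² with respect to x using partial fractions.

Decompose: P = 2, Q = 2·8 + 5 = 21, so (2x + 5)/(x - 8)² = 2/(x - 8) + 21/(x - 8)². Integrate: ∫ P/(x - 8) dx = 2 ln|(x - 8)|; ∫ Q/(x - 8)² dx = -21/(x - 8). Sum: 2 ln|(x - 8)| - 21/(x - 8) + C


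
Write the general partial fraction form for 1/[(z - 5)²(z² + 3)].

Repeated linear + quadratic: P/(z - 5) + Q/(z - 5)² + (Rz + S)/(z² + 3)


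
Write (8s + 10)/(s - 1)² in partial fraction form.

(8s + 10) = α(s - 1) + β. At s = 1: β = 8·1 + 10 = 18. Coeff of s: α = 8
Result: 8/(s - 1) + 18/(s - 1)²


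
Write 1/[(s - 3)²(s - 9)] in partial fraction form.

Cover-up at s=9: R = 1/(9 - 3)² = 1/36. Cover-up at s=3: Q = 1/(3 - 9) = -1/6. Comparing s² coeff: P = -R = -1/36
Result: (-1/36)/(s - 3) - (1/6)/(s - 3)² + (1/36)/(s - 9)


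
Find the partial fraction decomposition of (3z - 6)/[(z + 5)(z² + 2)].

At z=-5: α = (3·(-5) - 6)/((-5)² + 2) = -7/9. β = -α = 7/9, γ = 3 - (-5)·α = -8/9
Result: (-7/9)/(z + 5) + ((7/9)z - 8/9)/(z² + 2)


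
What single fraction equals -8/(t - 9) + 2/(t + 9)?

Common denominator (t - 9)(t + 9). Numerator: -8(t + 9) + 2(t - 9) = (-8t - 72) + (2t - 18) = -6t - 90
Result: (-6t - 90)/[(t - 9)(t + 9)]


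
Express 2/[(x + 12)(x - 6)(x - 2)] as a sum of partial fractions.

Using cover-up method: A = 1/126, B = 1/36, C = -1/28
Result: (1/126)/(x + 12) + (1/36)/(x - 6) - (1/28)/(x - 2)


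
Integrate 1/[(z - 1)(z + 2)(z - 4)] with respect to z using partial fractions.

Cover-up: A = -1/9, B = 1/18, C = 1/18. Decomposition: (-1/9)/(z - 1) + (1/18)/(z + 2) + (1/18)/(z - 4). Integrate each term: (-1/9) ln|(z - 1)| + (1/18) ln|(z + 2)| + (1/18) ln|(z - 4)| + C


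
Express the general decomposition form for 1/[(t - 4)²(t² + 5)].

Repeated linear + quadratic: P/(t - 4) + Q/(t - 4)² + (Rt + S)/(t² + 5)


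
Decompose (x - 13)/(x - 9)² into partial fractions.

(x - 13) = α(x - 9) + β. At x = 9: β = 1·9 - 13 = -4. Coeff of x: α = 1
Result: 1/(x - 9) - 4/(x - 9)²


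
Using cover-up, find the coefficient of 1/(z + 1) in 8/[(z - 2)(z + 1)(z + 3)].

Cover (z + 1), set z=-1: 8/[(-1 - 2)(-1 + 3)] = -4/3


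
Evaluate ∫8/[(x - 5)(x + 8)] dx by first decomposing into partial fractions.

Decompose: 8/[(x - 5)(x + 8)] = (8/13)/(x - 5) - (8/13)/(x + 8). Integrate each term: (8/13) ln|(x - 5)| - (8/13) ln|(x + 8)| + C


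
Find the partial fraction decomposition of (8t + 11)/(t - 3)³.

(8t + 11) = A(t - 3)² + B(t - 3) + C. At t = 3: C = 8·3 + 11 = 35. Coefficients: A = 0, B = 8
Result: 8/(t - 3)² + 35/(t - 3)³


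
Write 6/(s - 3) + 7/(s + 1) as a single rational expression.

Common denominator (s - 3)(s + 1). Numerator: 6(s + 1) + 7(s - 3) = (6s + 6) + (7s - 21) = 13s - 15
Result: (13s - 15)/[(s - 3)(s + 1)]


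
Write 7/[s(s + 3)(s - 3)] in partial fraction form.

Using cover-up method: α = -7/9, β = 7/18, γ = 7/18
Result: (-7/9)/s + (7/18)/(s + 3) + (7/18)/(s - 3)


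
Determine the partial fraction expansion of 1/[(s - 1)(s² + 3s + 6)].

Cover-up at s = 1: P = 1/(1² + 3·1 + 6) = 1/10. Then Q = -P = -1/10, R = -P·(3 + 1) = -2/5
Result: (1/10)/(s - 1) - ((1/10)s + 2/5)/(s² + 3s + 6)


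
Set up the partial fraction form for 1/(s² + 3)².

Repeated quadratic factor: (As + B)/(s² + 3) + (Cs + D)/(s² + 3)²


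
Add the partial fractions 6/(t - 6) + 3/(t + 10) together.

Common denominator (t - 6)(t + 10). Numerator: 6(t + 10) + 3(t - 6) = (6t + 60) + (3t - 18) = 9t + 42
Result: (9t + 42)/[(t - 6)(t + 10)]


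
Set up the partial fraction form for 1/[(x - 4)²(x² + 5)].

Repeated linear + quadratic: P/(x - 4) + Q/(x - 4)² + (Rx + S)/(x² + 5)


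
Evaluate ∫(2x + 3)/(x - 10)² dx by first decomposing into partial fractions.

Decompose: A = 2, B = 2·10 + 3 = 23, so (2x + 3)/(x - 10)² = 2/(x - 10) + 23/(x - 10)². Integrate: ∫ A/(x - 10) dx = 2 ln|(x - 10)|; ∫ B/(x - 10)² dx = -23/(x - 10). Sum: 2 ln|(x - 10)| - 23/(x - 10) + C


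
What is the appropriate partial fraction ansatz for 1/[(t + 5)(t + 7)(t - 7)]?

Three distinct linear factors: α/(t + 5) + β/(t + 7) + γ/(t - 7)


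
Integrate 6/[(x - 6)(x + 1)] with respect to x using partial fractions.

Decompose: 6/[(x - 6)(x + 1)] = (6/7)/(x - 6) - (6/7)/(x + 1). Integrate each term: (6/7) ln|(x - 6)| - (6/7) ln|(x + 1)| + C


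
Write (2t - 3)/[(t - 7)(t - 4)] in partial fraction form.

At t=7: A = (2·7 - 3)/(7 - 4) = 11/3. At t=4: B = (2·4 - 3)/(4 - 7) = -5/3
Result: (11/3)/(t - 7) - (5/3)/(t - 4)


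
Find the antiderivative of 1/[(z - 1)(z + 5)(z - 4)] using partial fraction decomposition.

Cover-up: P = -1/18, Q = 1/54, R = 1/27. Decomposition: (-1/18)/(z - 1) + (1/54)/(z + 5) + (1/27)/(z - 4). Integrate each term: (-1/18) ln|(z - 1)| + (1/54) ln|(z + 5)| + (1/27) ln|(z - 4)| + C


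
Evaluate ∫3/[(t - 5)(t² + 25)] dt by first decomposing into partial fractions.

Cover-up at t=5: P = 3/(5²+25) = 3/50. Coeff matching: Q = -3/50, R = -3/10. Decomposition: (3/50)/(t - 5) - ((3/50)t + 3/10)/(t² + 25). Integrate: linear → ln, quadratic → (1/2)ln + arctan: (3/50) ln|(t - 5)| - (3/100) ln(t² + 25) - (3/50) arctan(t/5) + C


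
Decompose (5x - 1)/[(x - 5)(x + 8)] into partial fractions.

At x=5: A = (5·5 - 1)/(5 + 8) = 24/13. At x=-8: B = (5·(-8) - 1)/(-8 - 5) = 41/13
Result: (24/13)/(x - 5) + (41/13)/(x + 8)


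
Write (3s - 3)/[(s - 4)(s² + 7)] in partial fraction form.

At s=4: α = (3·4 - 3)/(4² + 7) = 9/23. β = -α = -9/23, γ = 3 - 4·α = 33/23
Result: (9/23)/(s - 4) - ((9/23)s - 33/23)/(s² + 7)


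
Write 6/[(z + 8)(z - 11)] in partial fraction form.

6/(z + 8)(z - 11) = α/(z + 8) + β/(z - 11). α = 6/(-8 - 11) = -6/19, β = 6/(11 + 8) = 6/19
Result: (-6/19)/(z + 8) + (6/19)/(z - 11)


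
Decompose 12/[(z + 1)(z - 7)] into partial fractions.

12/(z + 1)(z - 7) = α/(z + 1) + β/(z - 7). α = 12/(-1 - 7) = -3/2, β = 12/(7 + 1) = 3/2
Result: (-3/2)/(z + 1) + (3/2)/(z - 7)


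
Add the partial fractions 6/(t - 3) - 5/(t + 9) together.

Common denominator (t - 3)(t + 9). Numerator: 6(t + 9) - 5(t - 3) = (6t + 54) - (5t - 15) = t + 69
Result: (t + 69)/[(t - 3)(t + 9)]


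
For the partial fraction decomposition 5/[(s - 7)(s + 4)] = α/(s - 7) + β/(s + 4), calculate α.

Cover-up at s = 7: α = 5/(7 + 4) = 5/11


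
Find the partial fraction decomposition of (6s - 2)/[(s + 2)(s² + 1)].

At s=-2: α = (6·(-2) - 2)/((-2)² + 1) = -14/5. β = -α = 14/5, γ = 6 - (-2)·α = 2/5
Result: (-14/5)/(s + 2) + ((14/5)s + 2/5)/(s² + 1)


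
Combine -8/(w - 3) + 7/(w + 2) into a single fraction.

Common denominator (w - 3)(w + 2). Numerator: -8(w + 2) + 7(w - 3) = (-8w - 16) + (7w - 21) = -w - 37
Result: (-w - 37)/[(w - 3)(w + 2)]


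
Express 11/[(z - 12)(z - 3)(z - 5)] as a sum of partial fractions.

Using cover-up method: A = 11/63, B = 11/18, C = -11/14
Result: (11/63)/(z - 12) + (11/18)/(z - 3) - (11/14)/(z - 5)


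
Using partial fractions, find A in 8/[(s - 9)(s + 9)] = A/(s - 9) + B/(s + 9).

Cover-up at s = 9: A = 8/(9 + 9) = 8/18 = 4/9


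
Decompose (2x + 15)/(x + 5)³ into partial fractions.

(2x + 15) = A(x + 5)² + B(x + 5) + C. At x = -5: C = 2·(-5) + 15 = 5. Coefficients: A = 0, B = 2
Result: 2/(x + 5)² + 5/(x + 5)³


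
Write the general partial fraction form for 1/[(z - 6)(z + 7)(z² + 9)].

Two linear + quadratic: α/(z - 6) + β/(z + 7) + (γz + δ)/(z² + 9)


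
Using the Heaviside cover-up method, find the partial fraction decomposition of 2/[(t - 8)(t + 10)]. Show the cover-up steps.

Cover (t - 8): set t=8, get α = 2/(8 + 10) = 1/9. Cover (t + 10): set t=-10, get β = 2/(-10 - 8) = -1/9.
Result: (1/9)/(t - 8) - (1/9)/(t + 10)


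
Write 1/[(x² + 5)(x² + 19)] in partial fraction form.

Coefficient matching gives α = γ = 0, β = 1/(19-5) = 1/14, δ = -β = -1/14
Result: (1/14)/(x² + 5) - (1/14)/(x² + 19)


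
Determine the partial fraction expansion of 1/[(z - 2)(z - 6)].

1/(z - 2)(z - 6) = α/(z - 2) + β/(z - 6). α = 1/(2 - 6) = -1/4, β = 1/(6 - 2) = 1/4
Result: (-1/4)/(z - 2) + (1/4)/(z - 6)


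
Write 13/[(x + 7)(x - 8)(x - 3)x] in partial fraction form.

Using Heaviside cover-up: (-13/1050)/(x + 7) + (13/600)/(x - 8) - (13/150)/(x - 3) + (13/168)/x


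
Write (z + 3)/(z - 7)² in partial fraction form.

(z + 3) = α(z - 7) + β. At z = 7: β = 1·7 + 3 = 10. Coeff of z: α = 1
Result: 1/(z - 7) + 10/(z - 7)²


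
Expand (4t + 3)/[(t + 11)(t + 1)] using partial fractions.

At t=-11: P = (4·(-11) + 3)/(-11 + 1) = 41/10. At t=-1: Q = (4·(-1) + 3)/(-1 + 11) = -1/10
Result: (41/10)/(t + 11) - (1/10)/(t + 1)


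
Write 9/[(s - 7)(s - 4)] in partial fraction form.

9/(s - 7)(s - 4) = A/(s - 7) + B/(s - 4). A = 9/(7 - 4) = 3, B = 9/(4 - 7) = -3
Result: 3/(s - 7) - 3/(s - 4)


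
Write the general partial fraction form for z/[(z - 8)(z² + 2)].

Linear + irreducible quadratic: A/(z - 8) + (Bz + C)/(z² + 2)


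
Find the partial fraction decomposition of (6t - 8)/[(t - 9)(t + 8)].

At t=9: P = (6·9 - 8)/(9 + 8) = 46/17. At t=-8: Q = (6·(-8) - 8)/(-8 - 9) = 56/17
Result: (46/17)/(t - 9) + (56/17)/(t + 8)


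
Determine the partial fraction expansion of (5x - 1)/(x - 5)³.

(5x - 1) = A(x - 5)² + B(x - 5) + C. At x = 5: C = 5·5 - 1 = 24. Coefficients: A = 0, B = 5
Result: 5/(x - 5)² + 24/(x - 5)³


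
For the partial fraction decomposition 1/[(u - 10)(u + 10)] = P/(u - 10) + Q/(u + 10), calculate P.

Cover-up at u = 10: P = 1/(10 + 10) = 1/20


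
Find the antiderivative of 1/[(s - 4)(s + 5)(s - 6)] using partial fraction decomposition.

Cover-up: α = -1/18, β = 1/99, γ = 1/22. Decomposition: (-1/18)/(s - 4) + (1/99)/(s + 5) + (1/22)/(s - 6). Integrate each term: (-1/18) ln|(s - 4)| + (1/99) ln|(s + 5)| + (1/22) ln|(s - 6)| + C


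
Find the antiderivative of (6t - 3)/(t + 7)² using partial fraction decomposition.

Decompose: P = 6, Q = 6·(-7) - 3 = -45, so (6t - 3)/(t + 7)² = 6/(t + 7) - 45/(t + 7)². Integrate: ∫ P/(t + 7) dt = 6 ln|(t + 7)|; ∫ Q/(t + 7)² dt = 45/(t + 7). Sum: 6 ln|(t + 7)| + 45/(t + 7) + C


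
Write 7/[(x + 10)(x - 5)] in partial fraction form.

7/(x + 10)(x - 5) = α/(x + 10) + β/(x - 5). α = 7/(-10 - 5) = -7/15, β = 7/(5 + 10) = 7/15
Result: (-7/15)/(x + 10) + (7/15)/(x - 5)


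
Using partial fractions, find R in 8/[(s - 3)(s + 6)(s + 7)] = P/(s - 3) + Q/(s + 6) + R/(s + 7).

Cover-up at s = -7: R = 8/[(-7 - 3)(-7 + 6)] = 8/[(-10)(-1)] = 8/10 = 4/5


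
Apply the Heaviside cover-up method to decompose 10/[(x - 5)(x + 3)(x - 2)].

Cover (x - 5), x=5: P = 10/[(5 + 3)(5 - 2)] = 5/12. Cover (x + 3), x=-3: Q = 10/[(-3 - 5)(-3 - 2)] = 1/4. Cover (x - 2), x=2: R = 10/[(2 - 5)(2 + 3)] = -2/3.
Result: (5/12)/(x - 5) + (1/4)/(x + 3) - (2/3)/(x - 2)


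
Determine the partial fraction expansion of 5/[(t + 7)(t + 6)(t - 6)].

Using cover-up method: P = 5/13, Q = -5/12, R = 5/156
Result: (5/13)/(t + 7) - (5/12)/(t + 6) + (5/156)/(t - 6)


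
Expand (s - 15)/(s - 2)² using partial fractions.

(s - 15) = P(s - 2) + Q. At s = 2: Q = 1·2 - 15 = -13. Coeff of s: P = 1
Result: 1/(s - 2) - 13/(s - 2)²


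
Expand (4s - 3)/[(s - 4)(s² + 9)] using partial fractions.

At s=4: α = (4·4 - 3)/(4² + 9) = 13/25. β = -α = -13/25, γ = 4 - 4·α = 48/25
Result: (13/25)/(s - 4) - ((13/25)s - 48/25)/(s² + 9)


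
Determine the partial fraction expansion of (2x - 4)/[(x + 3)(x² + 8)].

At x=-3: P = (2·(-3) - 4)/((-3)² + 8) = -10/17. Q = -P = 10/17, R = 2 - (-3)·P = 4/17
Result: (-10/17)/(x + 3) + ((10/17)x + 4/17)/(x² + 8)


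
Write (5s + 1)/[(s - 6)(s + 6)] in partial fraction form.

At s=6: α = (5·6 + 1)/(6 + 6) = 31/12. At s=-6: β = (5·(-6) + 1)/(-6 - 6) = 29/12
Result: (31/12)/(s - 6) + (29/12)/(s + 6)


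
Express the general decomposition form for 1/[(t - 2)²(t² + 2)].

Repeated linear + quadratic: P/(t - 2) + Q/(t - 2)² + (Rt + S)/(t² + 2)


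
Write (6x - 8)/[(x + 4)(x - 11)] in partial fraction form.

At x=-4: P = (6·(-4) - 8)/(-4 - 11) = 32/15. At x=11: Q = (6·11 - 8)/(11 + 4) = 58/15
Result: (32/15)/(x + 4) + (58/15)/(x - 11)


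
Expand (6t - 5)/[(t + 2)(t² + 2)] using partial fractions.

At t=-2: P = (6·(-2) - 5)/((-2)² + 2) = -17/6. Q = -P = 17/6, R = 6 - (-2)·P = 1/3
Result: (-17/6)/(t + 2) + ((17/6)t + 1/3)/(t² + 2)


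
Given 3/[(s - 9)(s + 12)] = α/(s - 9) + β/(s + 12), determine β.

Cover-up at s = -12: β = 3/(-12 - 9) = -3/21 = -1/7


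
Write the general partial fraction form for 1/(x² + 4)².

Repeated quadratic factor: (αx + β)/(x² + 4) + (γx + δ)/(x² + 4)²


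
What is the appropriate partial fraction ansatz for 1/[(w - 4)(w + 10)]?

Distinct linear factors: A/(w - 4) + B/(w + 10)


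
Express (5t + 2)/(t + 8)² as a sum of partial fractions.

(5t + 2) = P(t + 8) + Q. At t = -8: Q = 5·(-8) + 2 = -38. Coeff of t: P = 5
Result: 5/(t + 8) - 38/(t + 8)²


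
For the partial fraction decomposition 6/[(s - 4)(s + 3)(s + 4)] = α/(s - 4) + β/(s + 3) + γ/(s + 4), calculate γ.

Cover-up at s = -4: γ = 6/[(-4 - 4)(-4 + 3)] = 6/[(-8)(-1)] = 6/8 = 3/4


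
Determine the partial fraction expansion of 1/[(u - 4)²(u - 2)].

Cover-up at u=2: γ = 1/(2 - 4)² = 1/4. Cover-up at u=4: β = 1/(4 - 2) = 1/2. Comparing u² coeff: α = -γ = -1/4
Result: (-1/4)/(u - 4) + (1/2)/(u - 4)² + (1/4)/(u - 2)


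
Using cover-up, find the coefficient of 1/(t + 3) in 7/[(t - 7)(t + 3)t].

Cover (t + 3), set t=-3: 7/[(-3 - 7)(-3 - 0)] = 7/30


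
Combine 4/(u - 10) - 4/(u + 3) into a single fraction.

Common denominator (u - 10)(u + 3). Numerator: 4(u + 3) - 4(u - 10) = (4u + 12) - (4u - 40) = 52
Result: (52)/[(u - 10)(u + 3)]


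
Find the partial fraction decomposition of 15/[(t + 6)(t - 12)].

15/(t + 6)(t - 12) = α/(t + 6) + β/(t - 12). α = 15/(-6 - 12) = -5/6, β = 15/(12 + 6) = 5/6
Result: (-5/6)/(t + 6) + (5/6)/(t - 12)


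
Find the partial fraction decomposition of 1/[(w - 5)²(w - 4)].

Cover-up at w=4: C = 1/(4 - 5)² = 1. Cover-up at w=5: B = 1/(5 - 4) = 1. Comparing w² coeff: A = -C = -1
Result: -1/(w - 5) + 1/(w - 5)² + 1/(w - 4)


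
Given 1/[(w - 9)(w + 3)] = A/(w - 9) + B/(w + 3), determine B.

Cover-up at w = -3: B = 1/(-3 - 9) = -1/12


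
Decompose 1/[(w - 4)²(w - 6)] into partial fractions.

Cover-up at w=6: R = 1/(6 - 4)² = 1/4. Cover-up at w=4: Q = 1/(4 - 6) = -1/2. Comparing w² coeff: P = -R = -1/4
Result: (-1/4)/(w - 4) - (1/2)/(w - 4)² + (1/4)/(w - 6)


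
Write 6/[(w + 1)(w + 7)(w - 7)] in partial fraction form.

Using cover-up method: P = -1/8, Q = 1/14, R = 3/56
Result: (-1/8)/(w + 1) + (1/14)/(w + 7) + (3/56)/(w - 7)


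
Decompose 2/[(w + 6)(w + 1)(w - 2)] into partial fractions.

Using cover-up method: P = 1/20, Q = -2/15, R = 1/12
Result: (1/20)/(w + 6) - (2/15)/(w + 1) + (1/12)/(w - 2)


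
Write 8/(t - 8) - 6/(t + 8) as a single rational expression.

Common denominator (t - 8)(t + 8). Numerator: 8(t + 8) - 6(t - 8) = (8t + 64) - (6t - 48) = 2t + 112
Result: (2t + 112)/[(t - 8)(t + 8)]


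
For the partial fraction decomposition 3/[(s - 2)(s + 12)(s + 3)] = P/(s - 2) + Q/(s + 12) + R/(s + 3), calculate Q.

Cover-up at s = -12: Q = 3/[(-12 - 2)(-12 + 3)] = 3/[(-14)(-9)] = 3/126 = 1/42


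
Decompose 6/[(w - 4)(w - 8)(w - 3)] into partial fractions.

Using cover-up method: α = -3/2, β = 3/10, γ = 6/5
Result: (-3/2)/(w - 4) + (3/10)/(w - 8) + (6/5)/(w - 3)


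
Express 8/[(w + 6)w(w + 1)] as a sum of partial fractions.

Using cover-up method: P = 4/15, Q = 4/3, R = -8/5
Result: (4/15)/(w + 6) + (4/3)/w - (8/5)/(w + 1)


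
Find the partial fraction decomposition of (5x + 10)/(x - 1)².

(5x + 10) = P(x - 1) + Q. At x = 1: Q = 5·1 + 10 = 15. Coeff of x: P = 5
Result: 5/(x - 1) + 15/(x - 1)²


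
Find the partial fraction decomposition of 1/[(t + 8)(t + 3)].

1/(t + 8)(t + 3) = α/(t + 8) + β/(t + 3). α = 1/(-8 + 3) = -1/5, β = 1/(-3 + 8) = 1/5
Result: (-1/5)/(t + 8) + (1/5)/(t + 3)


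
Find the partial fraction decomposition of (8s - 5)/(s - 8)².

(8s - 5) = A(s - 8) + B. At s = 8: B = 8·8 - 5 = 59. Coeff of s: A = 8
Result: 8/(s - 8) + 59/(s - 8)²


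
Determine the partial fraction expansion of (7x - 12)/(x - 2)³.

(7x - 12) = α(x - 2)² + β(x - 2) + γ. At x = 2: γ = 7·2 - 12 = 2. Coefficients: α = 0, β = 7
Result: 7/(x - 2)² + 2/(x - 2)³


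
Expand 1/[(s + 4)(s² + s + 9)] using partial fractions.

Cover-up at s = -4: P = 1/((-4)² + 1·(-4) + 9) = 1/21. Then Q = -P = -1/21, R = -P·(1 - 4) = 1/7
Result: (1/21)/(s + 4) - ((1/21)s - 1/7)/(s² + s + 9)


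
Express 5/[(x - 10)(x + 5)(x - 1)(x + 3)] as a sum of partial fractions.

Using Heaviside cover-up: (1/351)/(x - 10) - (1/36)/(x + 5) - (5/216)/(x - 1) + (5/104)/(x + 3)


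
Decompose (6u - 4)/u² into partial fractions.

(6u - 4) = αu + β. At u = 0: β = 6·0 - 4 = -4. Coeff of u: α = 6
Result: 6/u - 4/u²


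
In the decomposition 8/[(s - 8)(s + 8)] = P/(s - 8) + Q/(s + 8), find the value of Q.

Cover-up at s = -8: Q = 8/(-8 - 8) = -8/16 = -1/2


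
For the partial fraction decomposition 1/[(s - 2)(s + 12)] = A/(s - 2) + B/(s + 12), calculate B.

Cover-up at s = -12: B = 1/(-12 - 2) = -1/14


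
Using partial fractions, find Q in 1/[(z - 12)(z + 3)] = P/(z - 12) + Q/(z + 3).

Cover-up at z = -3: Q = 1/(-3 - 12) = -1/15


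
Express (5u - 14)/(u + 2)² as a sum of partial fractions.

(5u - 14) = P(u + 2) + Q. At u = -2: Q = 5·(-2) - 14 = -24. Coeff of u: P = 5
Result: 5/(u + 2) - 24/(u + 2)²


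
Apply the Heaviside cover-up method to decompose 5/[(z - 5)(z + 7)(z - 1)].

Cover (z - 5), z=5: A = 5/[(5 + 7)(5 - 1)] = 5/48. Cover (z + 7), z=-7: B = 5/[(-7 - 5)(-7 - 1)] = 5/96. Cover (z - 1), z=1: C = 5/[(1 - 5)(1 + 7)] = -5/32.
Result: (5/48)/(z - 5) + (5/96)/(z + 7) - (5/32)/(z - 1)


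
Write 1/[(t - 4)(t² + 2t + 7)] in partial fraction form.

Cover-up at t = 4: P = 1/(4² + 2·4 + 7) = 1/31. Then Q = -P = -1/31, R = -P·(2 + 4) = -6/31
Result: (1/31)/(t - 4) - ((1/31)t + 6/31)/(t² + 2t + 7)


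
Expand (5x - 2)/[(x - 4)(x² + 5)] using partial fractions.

At x=4: P = (5·4 - 2)/(4² + 5) = 6/7. Q = -P = -6/7, R = 5 - 4·P = 11/7
Result: (6/7)/(x - 4) - ((6/7)x - 11/7)/(x² + 5)


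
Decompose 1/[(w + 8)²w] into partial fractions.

Cover-up at w=0: γ = 1/(0 + 8)² = 1/64. Cover-up at w=-8: β = 1/(-8 - 0) = -1/8. Comparing w² coeff: α = -γ = -1/64
Result: (-1/64)/(w + 8) - (1/8)/(w + 8)² + (1/64)/w


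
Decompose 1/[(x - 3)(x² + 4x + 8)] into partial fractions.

Cover-up at x = 3: A = 1/(3² + 4·3 + 8) = 1/29. Then B = -A = -1/29, C = -A·(4 + 3) = -7/29
Result: (1/29)/(x - 3) - ((1/29)x + 7/29)/(x² + 4x + 8)


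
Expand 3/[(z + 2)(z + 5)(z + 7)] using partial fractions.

Using cover-up method: A = 1/5, B = -1/2, C = 3/10
Result: (1/5)/(z + 2) - (1/2)/(z + 5) + (3/10)/(z + 7)


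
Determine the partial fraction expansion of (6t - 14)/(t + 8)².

(6t - 14) = P(t + 8) + Q. At t = -8: Q = 6·(-8) - 14 = -62. Coeff of t: P = 6
Result: 6/(t + 8) - 62/(t + 8)²


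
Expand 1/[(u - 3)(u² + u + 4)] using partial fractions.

Cover-up at u = 3: P = 1/(3² + 1·3 + 4) = 1/16. Then Q = -P = -1/16, R = -P·(1 + 3) = -1/4
Result: (1/16)/(u - 3) - ((1/16)u + 1/4)/(u² + u + 4)


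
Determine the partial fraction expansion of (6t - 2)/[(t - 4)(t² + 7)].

At t=4: A = (6·4 - 2)/(4² + 7) = 22/23. B = -A = -22/23, C = 6 - 4·A = 50/23
Result: (22/23)/(t - 4) - ((22/23)t - 50/23)/(t² + 7)


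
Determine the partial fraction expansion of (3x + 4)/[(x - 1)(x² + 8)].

At x=1: A = (3·1 + 4)/(1² + 8) = 7/9. B = -A = -7/9, C = 3 - 1·A = 20/9
Result: (7/9)/(x - 1) - ((7/9)x - 20/9)/(x² + 8)


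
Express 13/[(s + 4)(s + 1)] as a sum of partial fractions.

13/(s + 4)(s + 1) = P/(s + 4) + Q/(s + 1). P = 13/(-4 + 1) = -13/3, Q = 13/(-1 + 4) = 13/3
Result: (-13/3)/(s + 4) + (13/3)/(s + 1)


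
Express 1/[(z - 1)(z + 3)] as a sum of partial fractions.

1/(z - 1)(z + 3) = A/(z - 1) + B/(z + 3). A = 1/(1 + 3) = 1/4, B = 1/(-3 - 1) = -1/4
Result: (1/4)/(z - 1) - (1/4)/(z + 3)


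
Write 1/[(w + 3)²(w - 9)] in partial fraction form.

Cover-up at w=9: γ = 1/(9 + 3)² = 1/144. Cover-up at w=-3: β = 1/(-3 - 9) = -1/12. Comparing w² coeff: α = -γ = -1/144
Result: (-1/144)/(w + 3) - (1/12)/(w + 3)² + (1/144)/(w - 9)


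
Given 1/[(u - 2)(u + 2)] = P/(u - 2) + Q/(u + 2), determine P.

Cover-up at u = 2: P = 1/(2 + 2) = 1/4


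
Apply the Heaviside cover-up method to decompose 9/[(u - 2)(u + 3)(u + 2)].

Cover (u - 2), u=2: P = 9/[(2 + 3)(2 + 2)] = 9/20. Cover (u + 3), u=-3: Q = 9/[(-3 - 2)(-3 + 2)] = 9/5. Cover (u + 2), u=-2: R = 9/[(-2 - 2)(-2 + 3)] = -9/4.
Result: (9/20)/(u - 2) + (9/5)/(u + 3) - (9/4)/(u + 2)


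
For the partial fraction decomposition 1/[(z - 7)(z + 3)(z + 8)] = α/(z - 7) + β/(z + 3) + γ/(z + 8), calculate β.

Cover-up at z = -3: β = 1/[(-3 - 7)(-3 + 8)] = 1/[(-10)(5)] = -1/50


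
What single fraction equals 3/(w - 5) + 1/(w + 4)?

Common denominator (w - 5)(w + 4). Numerator: 3(w + 4) + 1(w - 5) = (3w + 12) + (w - 5) = 4w + 7
Result: (4w + 7)/[(w - 5)(w + 4)]


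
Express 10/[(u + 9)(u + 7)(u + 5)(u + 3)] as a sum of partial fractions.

Using Heaviside cover-up: (-5/24)/(u + 9) + (5/8)/(u + 7) - (5/8)/(u + 5) + (5/24)/(u + 3)


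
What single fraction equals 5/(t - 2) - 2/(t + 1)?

Common denominator (t - 2)(t + 1). Numerator: 5(t + 1) - 2(t - 2) = (5t + 5) - (2t - 4) = 3t + 9
Result: (3t + 9)/[(t - 2)(t + 1)]


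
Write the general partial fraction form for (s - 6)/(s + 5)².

Repeated linear factor: P/(s + 5) + Q/(s + 5)²


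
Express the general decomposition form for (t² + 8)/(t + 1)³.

Repeated linear factor (power 3): α/(t + 1) + β/(t + 1)² + γ/(t + 1)³


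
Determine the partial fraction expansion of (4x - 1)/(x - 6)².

(4x - 1) = A(x - 6) + B. At x = 6: B = 4·6 - 1 = 23. Coeff of x: A = 4
Result: 4/(x - 6) + 23/(x - 6)²


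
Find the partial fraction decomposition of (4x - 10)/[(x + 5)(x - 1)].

At x=-5: P = (4·(-5) - 10)/(-5 - 1) = 5. At x=1: Q = (4·1 - 10)/(1 + 5) = -1
Result: 5/(x + 5) - 1/(x - 1)


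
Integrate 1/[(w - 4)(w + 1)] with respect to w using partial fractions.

Decompose: 1/[(w - 4)(w + 1)] = (1/5)/(w - 4) - (1/5)/(w + 1). Integrate each term: (1/5) ln|(w - 4)| - (1/5) ln|(w + 1)| + C


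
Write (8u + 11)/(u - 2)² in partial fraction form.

(8u + 11) = P(u - 2) + Q. At u = 2: Q = 8·2 + 11 = 27. Coeff of u: P = 8
Result: 8/(u - 2) + 27/(u - 2)²


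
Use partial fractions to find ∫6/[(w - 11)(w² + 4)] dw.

Cover-up at w=11: α = 6/(11²+4) = 6/125. Coeff matching: β = -6/125, γ = -66/125. Decomposition: (6/125)/(w - 11) - ((6/125)w + 66/125)/(w² + 4). Integrate: linear → ln, quadratic → (1/2)ln + arctan: (6/125) ln|(w - 11)| - (3/125) ln(w² + 4) - (33/125) arctan(w/2) + C


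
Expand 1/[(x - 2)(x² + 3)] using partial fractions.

Cover-up at x = 2: α = 1/(2² + 3) = 1/7. Then β = -α = -1/7, γ = -α·(0 + 2) = -2/7
Result: (1/7)/(x - 2) - ((1/7)x + 2/7)/(x² + 3)


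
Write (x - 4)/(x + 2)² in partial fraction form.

(x - 4) = α(x + 2) + β. At x = -2: β = 1·(-2) - 4 = -6. Coeff of x: α = 1
Result: 1/(x + 2) - 6/(x + 2)²


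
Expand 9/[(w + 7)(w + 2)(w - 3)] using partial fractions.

Using cover-up method: P = 9/50, Q = -9/25, R = 9/50
Result: (9/50)/(w + 7) - (9/25)/(w + 2) + (9/50)/(w - 3)


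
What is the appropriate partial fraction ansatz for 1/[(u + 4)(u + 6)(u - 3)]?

Three distinct linear factors: A/(u + 4) + B/(u + 6) + C/(u - 3)


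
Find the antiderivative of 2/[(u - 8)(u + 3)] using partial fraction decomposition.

Decompose: 2/[(u - 8)(u + 3)] = (2/11)/(u - 8) - (2/11)/(u + 3). Integrate each term: (2/11) ln|(u - 8)| - (2/11) ln|(u + 3)| + C


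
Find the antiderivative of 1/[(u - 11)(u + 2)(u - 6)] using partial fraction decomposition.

Cover-up: α = 1/65, β = 1/104, γ = -1/40. Decomposition: (1/65)/(u - 11) + (1/104)/(u + 2) - (1/40)/(u - 6). Integrate each term: (1/65) ln|(u - 11)| + (1/104) ln|(u + 2)| - (1/40) ln|(u - 6)| + C


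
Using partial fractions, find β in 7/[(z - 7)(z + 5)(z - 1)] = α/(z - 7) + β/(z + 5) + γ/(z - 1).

Cover-up at z = -5: β = 7/[(-5 - 7)(-5 - 1)] = 7/[(-12)(-6)] = 7/72


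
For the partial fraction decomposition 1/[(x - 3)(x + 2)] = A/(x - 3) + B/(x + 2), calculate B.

Cover-up at x = -2: B = 1/(-2 - 3) = -1/5


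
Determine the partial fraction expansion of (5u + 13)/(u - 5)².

(5u + 13) = α(u - 5) + β. At u = 5: β = 5·5 + 13 = 38. Coeff of u: α = 5
Result: 5/(u - 5) + 38/(u - 5)²


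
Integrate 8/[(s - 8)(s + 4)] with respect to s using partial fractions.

Decompose: 8/[(s - 8)(s + 4)] = (2/3)/(s - 8) - (2/3)/(s + 4). Integrate each term: (2/3) ln|(s - 8)| - (2/3) ln|(s + 4)| + C


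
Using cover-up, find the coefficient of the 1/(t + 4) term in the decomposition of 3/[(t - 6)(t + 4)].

Cover (t + 4), set t=-4: 3/((t - 6) at t=-4) = 3/(-10) = -3/10


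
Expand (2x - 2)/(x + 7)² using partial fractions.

(2x - 2) = α(x + 7) + β. At x = -7: β = 2·(-7) - 2 = -16. Coeff of x: α = 2
Result: 2/(x + 7) - 16/(x + 7)²


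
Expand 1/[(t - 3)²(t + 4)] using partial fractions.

Cover-up at t=-4: C = 1/(-4 - 3)² = 1/49. Cover-up at t=3: B = 1/(3 + 4) = 1/7. Comparing t² coeff: A = -C = -1/49
Result: (-1/49)/(t - 3) + (1/7)/(t - 3)² + (1/49)/(t + 4)


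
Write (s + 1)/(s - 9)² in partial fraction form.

(s + 1) = α(s - 9) + β. At s = 9: β = 1·9 + 1 = 10. Coeff of s: α = 1
Result: 1/(s - 9) + 10/(s - 9)²


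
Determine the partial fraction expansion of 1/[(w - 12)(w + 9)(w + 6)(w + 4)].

Using Heaviside cover-up: (1/6048)/(w - 12) - (1/315)/(w + 9) + (1/108)/(w + 6) - (1/160)/(w + 4)


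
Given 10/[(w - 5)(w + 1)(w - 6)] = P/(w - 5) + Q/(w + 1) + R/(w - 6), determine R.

Cover-up at w = 6: R = 10/[(6 - 5)(6 + 1)] = 10/[(1)(7)] = 10/7


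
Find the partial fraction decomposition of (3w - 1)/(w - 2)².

(3w - 1) = α(w - 2) + β. At w = 2: β = 3·2 - 1 = 5. Coeff of w: α = 3
Result: 3/(w - 2) + 5/(w - 2)²


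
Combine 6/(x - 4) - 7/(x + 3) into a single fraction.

Common denominator (x - 4)(x + 3). Numerator: 6(x + 3) - 7(x - 4) = (6x + 18) - (7x - 28) = -x + 46
Result: (-x + 46)/[(x - 4)(x + 3)]


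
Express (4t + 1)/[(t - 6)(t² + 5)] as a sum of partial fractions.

At t=6: α = (4·6 + 1)/(6² + 5) = 25/41. β = -α = -25/41, γ = 4 - 6·α = 14/41
Result: (25/41)/(t - 6) - ((25/41)t - 14/41)/(t² + 5)


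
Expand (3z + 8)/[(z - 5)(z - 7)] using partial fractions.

At z=5: P = (3·5 + 8)/(5 - 7) = -23/2. At z=7: Q = (3·7 + 8)/(7 - 5) = 29/2
Result: (-23/2)/(z - 5) + (29/2)/(z - 7)


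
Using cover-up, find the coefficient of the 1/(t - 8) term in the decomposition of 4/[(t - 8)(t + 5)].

Cover (t - 8), set t=8: 4/((t + 5) at t=8) = 4/(13) = 4/13


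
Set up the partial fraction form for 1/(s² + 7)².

Repeated quadratic factor: (αs + β)/(s² + 7) + (γs + δ)/(s² + 7)²


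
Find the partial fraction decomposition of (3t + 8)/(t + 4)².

(3t + 8) = A(t + 4) + B. At t = -4: B = 3·(-4) + 8 = -4. Coeff of t: A = 3
Result: 3/(t + 4) - 4/(t + 4)²


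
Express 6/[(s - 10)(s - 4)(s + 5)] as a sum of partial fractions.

Using cover-up method: α = 1/15, β = -1/9, γ = 2/45
Result: (1/15)/(s - 10) - (1/9)/(s - 4) + (2/45)/(s + 5)


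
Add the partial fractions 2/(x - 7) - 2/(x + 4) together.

Common denominator (x - 7)(x + 4). Numerator: 2(x + 4) - 2(x - 7) = (2x + 8) - (2x - 14) = 22
Result: (22)/[(x - 7)(x + 4)]


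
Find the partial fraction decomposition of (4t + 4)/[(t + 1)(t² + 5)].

At t=-1: A = (4·(-1) + 4)/((-1)² + 5) = 0. B = -A = 0, C = 4 - (-1)·A = 4
Result: (4)/(t² + 5)


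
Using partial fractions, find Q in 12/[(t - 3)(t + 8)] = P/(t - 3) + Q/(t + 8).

Cover-up at t = -8: Q = 12/(-8 - 3) = -12/11


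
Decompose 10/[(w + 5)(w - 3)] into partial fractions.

10/(w + 5)(w - 3) = A/(w + 5) + B/(w - 3). A = 10/(-5 - 3) = -5/4, B = 10/(3 + 5) = 5/4
Result: (-5/4)/(w + 5) + (5/4)/(w - 3)


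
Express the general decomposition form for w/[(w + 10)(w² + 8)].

Linear + irreducible quadratic: α/(w + 10) + (βw + γ)/(w² + 8)


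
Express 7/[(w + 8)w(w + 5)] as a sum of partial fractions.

Using cover-up method: α = 7/24, β = 7/40, γ = -7/15
Result: (7/24)/(w + 8) + (7/40)/w - (7/15)/(w + 5)


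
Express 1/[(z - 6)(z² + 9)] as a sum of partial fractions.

Cover-up at z = 6: P = 1/(6² + 9) = 1/45. Then Q = -P = -1/45, R = -P·(0 + 6) = -2/15
Result: (1/45)/(z - 6) - ((1/45)z + 2/15)/(z² + 9)


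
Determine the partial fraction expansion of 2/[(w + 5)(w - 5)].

2/(w + 5)(w - 5) = P/(w + 5) + Q/(w - 5). P = 2/(-5 - 5) = -1/5, Q = 2/(5 + 5) = 1/5
Result: (-1/5)/(w + 5) + (1/5)/(w - 5)


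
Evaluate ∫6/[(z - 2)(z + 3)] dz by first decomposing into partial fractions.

Decompose: 6/[(z - 2)(z + 3)] = (6/5)/(z - 2) - (6/5)/(z + 3). Integrate each term: (6/5) ln|(z - 2)| - (6/5) ln|(z + 3)| + C


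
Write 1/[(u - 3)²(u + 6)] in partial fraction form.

Cover-up at u=-6: R = 1/(-6 - 3)² = 1/81. Cover-up at u=3: Q = 1/(3 + 6) = 1/9. Comparing u² coeff: P = -R = -1/81
Result: (-1/81)/(u - 3) + (1/9)/(u - 3)² + (1/81)/(u + 6)


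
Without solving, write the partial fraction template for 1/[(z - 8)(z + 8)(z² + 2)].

Two linear + quadratic: α/(z - 8) + β/(z + 8) + (γz + δ)/(z² + 2)


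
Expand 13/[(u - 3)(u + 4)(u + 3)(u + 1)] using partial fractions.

Using Heaviside cover-up: (13/168)/(u - 3) - (13/21)/(u + 4) + (13/12)/(u + 3) - (13/24)/(u + 1)


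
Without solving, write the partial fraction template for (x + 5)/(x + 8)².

Repeated linear factor: α/(x + 8) + β/(x + 8)²


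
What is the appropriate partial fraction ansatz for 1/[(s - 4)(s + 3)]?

Distinct linear factors: A/(s - 4) + B/(s + 3)


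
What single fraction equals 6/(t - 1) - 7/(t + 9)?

Common denominator (t - 1)(t + 9). Numerator: 6(t + 9) - 7(t - 1) = (6t + 54) - (7t - 7) = -t + 61
Result: (-t + 61)/[(t - 1)(t + 9)]


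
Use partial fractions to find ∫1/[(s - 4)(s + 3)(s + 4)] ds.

Cover-up: α = 1/56, β = -1/7, γ = 1/8. Decomposition: (1/56)/(s - 4) - (1/7)/(s + 3) + (1/8)/(s + 4). Integrate each term: (1/56) ln|(s - 4)| - (1/7) ln|(s + 3)| + (1/8) ln|(s + 4)| + C


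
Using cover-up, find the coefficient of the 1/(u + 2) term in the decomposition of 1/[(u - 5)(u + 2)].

Cover (u + 2), set u=-2: 1/((u - 5) at u=-2) = 1/(-7) = -1/7


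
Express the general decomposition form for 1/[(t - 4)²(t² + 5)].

Repeated linear + quadratic: A/(t - 4) + B/(t - 4)² + (Ct + D)/(t² + 5)


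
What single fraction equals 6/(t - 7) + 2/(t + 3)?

Common denominator (t - 7)(t + 3). Numerator: 6(t + 3) + 2(t - 7) = (6t + 18) + (2t - 14) = 8t + 4
Result: (8t + 4)/[(t - 7)(t + 3)]


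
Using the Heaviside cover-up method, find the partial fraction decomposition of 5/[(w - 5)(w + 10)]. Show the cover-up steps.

Cover (w - 5): set w=5, get A = 5/(5 + 10) = 1/3. Cover (w + 10): set w=-10, get B = 5/(-10 - 5) = -1/3.
Result: (1/3)/(w - 5) - (1/3)/(w + 10)


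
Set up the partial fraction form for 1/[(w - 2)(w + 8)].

Distinct linear factors: P/(w - 2) + Q/(w + 8)


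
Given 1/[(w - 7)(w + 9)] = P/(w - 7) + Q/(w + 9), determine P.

Cover-up at w = 7: P = 1/(7 + 9) = 1/16


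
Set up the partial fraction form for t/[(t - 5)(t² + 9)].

Linear + irreducible quadratic: P/(t - 5) + (Qt + R)/(t² + 9)


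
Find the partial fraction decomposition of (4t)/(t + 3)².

(4t) = A(t + 3) + B. At t = -3: B = 4·(-3) + 0 = -12. Coeff of t: A = 4
Result: 4/(t + 3) - 12/(t + 3)²


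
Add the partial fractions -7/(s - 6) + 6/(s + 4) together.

Common denominator (s - 6)(s + 4). Numerator: -7(s + 4) + 6(s - 6) = (-7s - 28) + (6s - 36) = -s - 64
Result: (-s - 64)/[(s - 6)(s + 4)]


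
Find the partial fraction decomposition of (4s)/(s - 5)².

(4s) = A(s - 5) + B. At s = 5: B = 4·5 + 0 = 20. Coeff of s: A = 4
Result: 4/(s - 5) + 20/(s - 5)²


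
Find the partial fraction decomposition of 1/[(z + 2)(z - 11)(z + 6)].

Using cover-up method: α = -1/52, β = 1/221, γ = 1/68
Result: (-1/52)/(z + 2) + (1/221)/(z - 11) + (1/68)/(z + 6)


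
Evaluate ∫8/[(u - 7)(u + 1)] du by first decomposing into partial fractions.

Decompose: 8/[(u - 7)(u + 1)] = 1/(u - 7) - 1/(u + 1). Integrate each term: ln|(u - 7)| - ln|(u + 1)| + C


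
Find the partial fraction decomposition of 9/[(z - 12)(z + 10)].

9/(z - 12)(z + 10) = P/(z - 12) + Q/(z + 10). P = 9/(12 + 10) = 9/22, Q = 9/(-10 - 12) = -9/22
Result: (9/22)/(z - 12) - (9/22)/(z + 10)


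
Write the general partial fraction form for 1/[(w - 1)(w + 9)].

Distinct linear factors: P/(w - 1) + Q/(w + 9)


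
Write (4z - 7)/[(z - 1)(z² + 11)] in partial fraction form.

At z=1: α = (4·1 - 7)/(1² + 11) = -1/4. β = -α = 1/4, γ = 4 - 1·α = 17/4
Result: (-1/4)/(z - 1) + ((1/4)z + 17/4)/(z² + 11)


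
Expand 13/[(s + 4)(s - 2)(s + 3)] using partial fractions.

Using cover-up method: P = 13/6, Q = 13/30, R = -13/5
Result: (13/6)/(s + 4) + (13/30)/(s - 2) - (13/5)/(s + 3)


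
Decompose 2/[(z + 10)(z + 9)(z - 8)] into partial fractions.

Using cover-up method: A = 1/9, B = -2/17, C = 1/153
Result: (1/9)/(z + 10) - (2/17)/(z + 9) + (1/153)/(z - 8)


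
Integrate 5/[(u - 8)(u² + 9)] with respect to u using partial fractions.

Cover-up at u=8: A = 5/(8²+9) = 5/73. Coeff matching: B = -5/73, C = -40/73. Decomposition: (5/73)/(u - 8) - ((5/73)u + 40/73)/(u² + 9). Integrate: linear → ln, quadratic → (1/2)ln + arctan: (5/73) ln|(u - 8)| - (5/146) ln(u² + 9) - (40/219) arctan(u/3) + C


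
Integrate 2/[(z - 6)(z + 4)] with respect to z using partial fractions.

Decompose: 2/[(z - 6)(z + 4)] = (1/5)/(z - 6) - (1/5)/(z + 4). Integrate each term: (1/5) ln|(z - 6)| - (1/5) ln|(z + 4)| + C


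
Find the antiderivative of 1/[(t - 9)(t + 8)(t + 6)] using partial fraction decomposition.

Cover-up: A = 1/255, B = 1/34, C = -1/30. Decomposition: (1/255)/(t - 9) + (1/34)/(t + 8) - (1/30)/(t + 6). Integrate each term: (1/255) ln|(t - 9)| + (1/34) ln|(t + 8)| - (1/30) ln|(t + 6)| + C


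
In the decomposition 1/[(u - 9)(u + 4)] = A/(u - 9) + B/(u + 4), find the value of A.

Cover-up at u = 9: A = 1/(9 + 4) = 1/13


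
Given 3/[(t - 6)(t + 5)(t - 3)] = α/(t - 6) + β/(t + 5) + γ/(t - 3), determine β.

Cover-up at t = -5: β = 3/[(-5 - 6)(-5 - 3)] = 3/[(-11)(-8)] = 3/88


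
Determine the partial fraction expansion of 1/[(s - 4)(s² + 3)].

Cover-up at s = 4: A = 1/(4² + 3) = 1/19. Then B = -A = -1/19, C = -A·(0 + 4) = -4/19
Result: (1/19)/(s - 4) - ((1/19)s + 4/19)/(s² + 3)


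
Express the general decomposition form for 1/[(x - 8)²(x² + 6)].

Repeated linear + quadratic: P/(x - 8) + Q/(x - 8)² + (Rx + S)/(x² + 6)


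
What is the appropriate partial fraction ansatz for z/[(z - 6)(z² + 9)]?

Linear + irreducible quadratic: P/(z - 6) + (Qz + R)/(z² + 9)


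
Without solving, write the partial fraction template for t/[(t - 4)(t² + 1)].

Linear + irreducible quadratic: α/(t - 4) + (βt + γ)/(t² + 1)


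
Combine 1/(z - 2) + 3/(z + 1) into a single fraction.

Common denominator (z - 2)(z + 1). Numerator: 1(z + 1) + 3(z - 2) = (z + 1) + (3z - 6) = 4z - 5
Result: (4z - 5)/[(z - 2)(z + 1)]


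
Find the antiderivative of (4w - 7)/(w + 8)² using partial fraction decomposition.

Decompose: α = 4, β = 4·(-8) - 7 = -39, so (4w - 7)/(w + 8)² = 4/(w + 8) - 39/(w + 8)². Integrate: ∫ α/(w + 8) dw = 4 ln|(w + 8)|; ∫ β/(w + 8)² dw = 39/(w + 8). Sum: 4 ln|(w + 8)| + 39/(w + 8) + C


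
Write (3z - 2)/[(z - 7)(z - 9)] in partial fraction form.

At z=7: A = (3·7 - 2)/(7 - 9) = -19/2. At z=9: B = (3·9 - 2)/(9 - 7) = 25/2
Result: (-19/2)/(z - 7) + (25/2)/(z - 9)


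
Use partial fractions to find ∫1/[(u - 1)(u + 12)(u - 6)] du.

Cover-up: A = -1/65, B = 1/234, C = 1/90. Decomposition: (-1/65)/(u - 1) + (1/234)/(u + 12) + (1/90)/(u - 6). Integrate each term: (-1/65) ln|(u - 1)| + (1/234) ln|(u + 12)| + (1/90) ln|(u - 6)| + C


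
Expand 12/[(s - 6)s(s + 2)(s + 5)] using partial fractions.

Using Heaviside cover-up: (1/44)/(s - 6) - (1/5)/s + (1/4)/(s + 2) - (4/55)/(s + 5)


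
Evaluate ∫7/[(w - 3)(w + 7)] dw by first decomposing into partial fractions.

Decompose: 7/[(w - 3)(w + 7)] = (7/10)/(w - 3) - (7/10)/(w + 7). Integrate each term: (7/10) ln|(w - 3)| - (7/10) ln|(w + 7)| + C


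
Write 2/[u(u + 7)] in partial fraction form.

2/u(u + 7) = α/u + β/(u + 7). α = 2/(0 + 7) = 2/7, β = 2/(-7 - 0) = -2/7
Result: (2/7)/u - (2/7)/(u + 7)


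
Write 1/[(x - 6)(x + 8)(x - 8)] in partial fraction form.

Using cover-up method: A = -1/28, B = 1/224, C = 1/32
Result: (-1/28)/(x - 6) + (1/224)/(x + 8) + (1/32)/(x - 8)


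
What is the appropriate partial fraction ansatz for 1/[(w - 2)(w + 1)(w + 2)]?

Three distinct linear factors: α/(w - 2) + β/(w + 1) + γ/(w + 2)


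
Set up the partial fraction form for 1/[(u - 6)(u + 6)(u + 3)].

Three distinct linear factors: A/(u - 6) + B/(u + 6) + C/(u + 3)


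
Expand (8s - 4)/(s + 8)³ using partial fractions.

(8s - 4) = α(s + 8)² + β(s + 8) + γ. At s = -8: γ = 8·(-8) - 4 = -68. Coefficients: α = 0, β = 8
Result: 8/(s + 8)² - 68/(s + 8)³


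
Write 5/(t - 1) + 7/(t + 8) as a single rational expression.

Common denominator (t - 1)(t + 8). Numerator: 5(t + 8) + 7(t - 1) = (5t + 40) + (7t - 7) = 12t + 33
Result: (12t + 33)/[(t - 1)(t + 8)]


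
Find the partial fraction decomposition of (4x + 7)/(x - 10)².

(4x + 7) = P(x - 10) + Q. At x = 10: Q = 4·10 + 7 = 47. Coeff of x: P = 4
Result: 4/(x - 10) + 47/(x - 10)²


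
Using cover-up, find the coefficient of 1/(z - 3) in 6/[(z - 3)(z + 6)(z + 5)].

Cover (z - 3), set z=3: 6/[(3 + 6)(3 + 5)] = 1/12


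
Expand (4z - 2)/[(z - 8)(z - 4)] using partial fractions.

At z=8: α = (4·8 - 2)/(8 - 4) = 15/2. At z=4: β = (4·4 - 2)/(4 - 8) = -7/2
Result: (15/2)/(z - 8) - (7/2)/(z - 4)


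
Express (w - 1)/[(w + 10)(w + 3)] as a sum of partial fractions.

At w=-10: A = (1·(-10) - 1)/(-10 + 3) = 11/7. At w=-3: B = (1·(-3) - 1)/(-3 + 10) = -4/7
Result: (11/7)/(w + 10) - (4/7)/(w + 3)


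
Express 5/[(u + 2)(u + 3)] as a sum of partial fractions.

5/(u + 2)(u + 3) = P/(u + 2) + Q/(u + 3). P = 5/(-2 + 3) = 5, Q = 5/(-3 + 2) = -5
Result: 5/(u + 2) - 5/(u + 3)
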